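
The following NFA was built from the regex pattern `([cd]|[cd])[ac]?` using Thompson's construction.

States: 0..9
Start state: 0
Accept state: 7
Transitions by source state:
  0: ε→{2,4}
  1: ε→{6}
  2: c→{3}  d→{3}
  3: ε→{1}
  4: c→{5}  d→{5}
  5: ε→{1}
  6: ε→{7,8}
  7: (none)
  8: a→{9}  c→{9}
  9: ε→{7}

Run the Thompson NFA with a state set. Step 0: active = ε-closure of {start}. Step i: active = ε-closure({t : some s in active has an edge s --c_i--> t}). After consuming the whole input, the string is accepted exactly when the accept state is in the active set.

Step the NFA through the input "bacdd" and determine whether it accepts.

Answer: REJECT

Steps:
initial (ε-close {0}): {0,2,4}
'b' @ 1: {}  — dead — no transitions
rest 'acdd' ignored (set empty)
after full input: {}  (accept=7 not in)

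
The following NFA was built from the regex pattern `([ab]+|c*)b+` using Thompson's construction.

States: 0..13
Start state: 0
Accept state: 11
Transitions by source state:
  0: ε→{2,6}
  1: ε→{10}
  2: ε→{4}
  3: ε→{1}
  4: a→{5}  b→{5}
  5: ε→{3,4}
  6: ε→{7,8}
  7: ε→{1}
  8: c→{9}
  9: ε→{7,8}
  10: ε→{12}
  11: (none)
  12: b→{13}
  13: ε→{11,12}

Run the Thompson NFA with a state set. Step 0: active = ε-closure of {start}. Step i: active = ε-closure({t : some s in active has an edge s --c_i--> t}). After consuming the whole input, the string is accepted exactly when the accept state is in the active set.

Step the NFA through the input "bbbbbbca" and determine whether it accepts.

S₀ = ε-closure({0}) = {0,1,2,4,6,7,8,10,12}
'b' @ 1: {1,3,4,5,10,11,12,13}  (accept∈set)
'b' @ 2: {1,3,4,5,10,11,12,13}  (accept∈set)
'b' @ 3: {1,3,4,5,10,11,12,13}  (accept∈set)
'b' @ 4: {1,3,4,5,10,11,12,13}  (accept∈set)
'b' @ 5: {1,3,4,5,10,11,12,13}  (accept∈set)
'b' @ 6: {1,3,4,5,10,11,12,13}  (accept∈set)
'c' @ 7: {}  — no active states
rest 'a' ignored (set empty)
end set {} — state 11 not in

Answer: REJECT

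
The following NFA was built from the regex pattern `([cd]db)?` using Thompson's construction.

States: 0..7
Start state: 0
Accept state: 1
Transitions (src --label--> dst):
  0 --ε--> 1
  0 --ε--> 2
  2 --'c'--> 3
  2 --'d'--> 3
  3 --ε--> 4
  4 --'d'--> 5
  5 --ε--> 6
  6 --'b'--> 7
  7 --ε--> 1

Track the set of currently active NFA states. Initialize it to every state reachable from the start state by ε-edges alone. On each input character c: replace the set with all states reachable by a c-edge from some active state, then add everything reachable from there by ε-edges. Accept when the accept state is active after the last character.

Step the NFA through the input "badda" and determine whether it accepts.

Answer: REJECT

Derivation:
initial (ε-close {0}): {0,1,2}
'b' @ 1: {}  — state set empty
rest 'adda' ignored (set empty)
after full input: {}  (accept=1 not in)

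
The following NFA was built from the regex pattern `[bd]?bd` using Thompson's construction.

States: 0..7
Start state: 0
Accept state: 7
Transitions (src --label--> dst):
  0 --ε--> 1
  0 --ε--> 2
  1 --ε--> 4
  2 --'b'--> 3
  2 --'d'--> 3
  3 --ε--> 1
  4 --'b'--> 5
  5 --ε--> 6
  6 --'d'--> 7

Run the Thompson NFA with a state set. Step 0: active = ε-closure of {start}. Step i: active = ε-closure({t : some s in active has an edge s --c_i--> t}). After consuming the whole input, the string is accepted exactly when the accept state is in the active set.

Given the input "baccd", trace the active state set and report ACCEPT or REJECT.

S₀ = ε-closure({0}) = {0,1,2,4}
'b' @ 1: {1,3,4,5,6}
'a' @ 2: {}  — state set empty
rest 'ccd' ignored (set empty)
final: {}; accept 7 not in set

Answer: REJECT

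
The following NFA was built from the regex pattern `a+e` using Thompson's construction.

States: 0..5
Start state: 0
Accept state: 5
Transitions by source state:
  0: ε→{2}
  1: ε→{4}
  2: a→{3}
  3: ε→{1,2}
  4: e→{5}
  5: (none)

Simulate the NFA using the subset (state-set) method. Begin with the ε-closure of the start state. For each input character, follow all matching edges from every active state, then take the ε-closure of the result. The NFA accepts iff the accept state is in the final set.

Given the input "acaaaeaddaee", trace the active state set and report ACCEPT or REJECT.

S₀ = ε-closure({0}) = {0,2}
'a' @ 1: {1,2,3,4}
'c' @ 2: {}  — state set empty
rest 'aaaeaddaee' ignored (set empty)
final: {}; accept 5 not in set

Answer: REJECT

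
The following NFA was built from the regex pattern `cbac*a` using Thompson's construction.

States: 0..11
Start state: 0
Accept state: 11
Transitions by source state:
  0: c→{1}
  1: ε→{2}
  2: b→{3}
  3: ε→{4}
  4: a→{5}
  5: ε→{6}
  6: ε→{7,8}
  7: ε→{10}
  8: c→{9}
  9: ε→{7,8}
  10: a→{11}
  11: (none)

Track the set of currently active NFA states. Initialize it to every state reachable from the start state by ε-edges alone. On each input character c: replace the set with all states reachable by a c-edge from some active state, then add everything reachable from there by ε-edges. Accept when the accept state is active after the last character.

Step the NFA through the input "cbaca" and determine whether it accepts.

Answer: ACCEPT

Steps:
initial (ε-close {0}): {0}
'c' @ 1: {1,2}
'b' @ 2: {3,4}
'a' @ 3: {5,6,7,8,10}
'c' @ 4: {7,8,9,10}
'a' @ 5: {11}  [accepting]
after full input: {11}  (accept=11 in)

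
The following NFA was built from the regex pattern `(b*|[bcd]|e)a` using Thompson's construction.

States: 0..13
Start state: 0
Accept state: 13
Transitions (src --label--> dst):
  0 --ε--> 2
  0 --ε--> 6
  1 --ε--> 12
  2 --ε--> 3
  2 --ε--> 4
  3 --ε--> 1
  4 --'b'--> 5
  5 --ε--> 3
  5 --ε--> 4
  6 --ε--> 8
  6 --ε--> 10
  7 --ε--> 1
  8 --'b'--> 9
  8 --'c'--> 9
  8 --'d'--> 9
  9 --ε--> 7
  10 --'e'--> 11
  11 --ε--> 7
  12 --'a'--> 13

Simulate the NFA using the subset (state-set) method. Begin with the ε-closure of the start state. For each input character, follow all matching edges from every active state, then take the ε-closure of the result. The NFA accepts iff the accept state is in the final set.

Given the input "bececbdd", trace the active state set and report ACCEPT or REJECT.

Answer: REJECT

Trace:
initial (ε-close {0}): {0,1,2,3,4,6,8,10,12}
'b' @ 1: {1,3,4,5,7,9,12}
'e' @ 2: {}  — no active states
rest 'cecbdd' ignored (set empty)
after full input: {}  (accept=13 not in)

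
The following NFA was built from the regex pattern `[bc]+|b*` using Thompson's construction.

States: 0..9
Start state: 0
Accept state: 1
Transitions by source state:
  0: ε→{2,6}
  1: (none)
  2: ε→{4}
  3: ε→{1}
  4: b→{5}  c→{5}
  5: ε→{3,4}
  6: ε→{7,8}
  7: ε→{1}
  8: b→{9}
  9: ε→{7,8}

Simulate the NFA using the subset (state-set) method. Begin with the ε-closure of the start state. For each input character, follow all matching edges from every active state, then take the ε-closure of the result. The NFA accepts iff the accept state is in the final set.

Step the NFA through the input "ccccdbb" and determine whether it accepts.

Answer: REJECT

Steps:
initial (ε-close {0}): {0,1,2,4,6,7,8}
'c' @ 1: {1,3,4,5}  ✓accept
'c' @ 2: {1,3,4,5}  ✓accept
'c' @ 3: {1,3,4,5}  ✓accept
'c' @ 4: {1,3,4,5}  ✓accept
'd' @ 5: {}  — dead — no transitions
rest 'bb' ignored (set empty)
end set {} — state 1 not in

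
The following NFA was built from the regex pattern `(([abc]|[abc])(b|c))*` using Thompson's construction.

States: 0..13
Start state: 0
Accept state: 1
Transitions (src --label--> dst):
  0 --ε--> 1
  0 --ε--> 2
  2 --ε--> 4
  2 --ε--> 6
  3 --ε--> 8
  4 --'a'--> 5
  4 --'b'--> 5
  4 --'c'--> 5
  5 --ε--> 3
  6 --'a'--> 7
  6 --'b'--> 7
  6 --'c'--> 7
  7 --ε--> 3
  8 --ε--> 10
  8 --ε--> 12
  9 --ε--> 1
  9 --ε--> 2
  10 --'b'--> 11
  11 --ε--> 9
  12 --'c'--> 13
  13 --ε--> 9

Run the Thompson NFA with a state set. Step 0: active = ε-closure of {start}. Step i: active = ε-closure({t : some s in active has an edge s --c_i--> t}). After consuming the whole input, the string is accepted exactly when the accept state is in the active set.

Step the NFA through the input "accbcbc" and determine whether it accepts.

Answer: REJECT

Trace:
start: ε-closure({0}) = {0,1,2,4,6}
'a' @ 1: {3,5,7,8,10,12}
'c' @ 2: {1,2,4,6,9,13}  [accepting]
'c' @ 3: {3,5,7,8,10,12}
'b' @ 4: {1,2,4,6,9,11}  [accepting]
'c' @ 5: {3,5,7,8,10,12}
'b' @ 6: {1,2,4,6,9,11}  [accepting]
'c' @ 7: {3,5,7,8,10,12}
final: {3,5,7,8,10,12}; accept 1 not in set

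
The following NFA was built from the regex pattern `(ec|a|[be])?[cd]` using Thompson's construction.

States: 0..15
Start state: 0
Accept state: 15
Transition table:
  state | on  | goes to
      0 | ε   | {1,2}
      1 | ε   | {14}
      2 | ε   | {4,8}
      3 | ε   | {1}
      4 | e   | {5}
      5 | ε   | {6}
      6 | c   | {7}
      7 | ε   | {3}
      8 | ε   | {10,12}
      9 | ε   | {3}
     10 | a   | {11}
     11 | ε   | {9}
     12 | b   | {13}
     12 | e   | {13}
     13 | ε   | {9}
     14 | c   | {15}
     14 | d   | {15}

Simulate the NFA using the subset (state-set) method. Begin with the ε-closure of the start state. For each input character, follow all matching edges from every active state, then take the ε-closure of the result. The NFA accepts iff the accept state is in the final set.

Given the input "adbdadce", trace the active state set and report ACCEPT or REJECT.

Answer: REJECT

Steps:
start: ε-closure({0}) = {0,1,2,4,8,10,12,14}
'a' @ 1: {1,3,9,11,14}
'd' @ 2: {15}  ✓accept
'b' @ 3: {}  — dead — no transitions
rest 'dadce' ignored (set empty)
after full input: {}  (accept=15 not in)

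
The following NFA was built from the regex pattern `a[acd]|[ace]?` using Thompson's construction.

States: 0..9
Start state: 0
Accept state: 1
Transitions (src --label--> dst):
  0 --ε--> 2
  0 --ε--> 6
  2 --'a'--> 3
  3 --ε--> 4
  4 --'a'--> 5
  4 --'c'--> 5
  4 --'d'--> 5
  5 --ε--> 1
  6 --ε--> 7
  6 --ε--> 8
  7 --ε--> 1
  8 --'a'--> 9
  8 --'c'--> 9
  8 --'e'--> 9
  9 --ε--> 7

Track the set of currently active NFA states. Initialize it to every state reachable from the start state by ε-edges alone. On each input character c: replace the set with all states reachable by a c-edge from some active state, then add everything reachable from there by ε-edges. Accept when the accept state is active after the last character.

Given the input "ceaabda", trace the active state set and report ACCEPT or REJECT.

S₀ = ε-closure({0}) = {0,1,2,6,7,8}
'c' @ 1: {1,7,9}  [accepting]
'e' @ 2: {}  — state set empty
rest 'aabda' ignored (set empty)
final: {}; accept 1 not in set

Answer: REJECT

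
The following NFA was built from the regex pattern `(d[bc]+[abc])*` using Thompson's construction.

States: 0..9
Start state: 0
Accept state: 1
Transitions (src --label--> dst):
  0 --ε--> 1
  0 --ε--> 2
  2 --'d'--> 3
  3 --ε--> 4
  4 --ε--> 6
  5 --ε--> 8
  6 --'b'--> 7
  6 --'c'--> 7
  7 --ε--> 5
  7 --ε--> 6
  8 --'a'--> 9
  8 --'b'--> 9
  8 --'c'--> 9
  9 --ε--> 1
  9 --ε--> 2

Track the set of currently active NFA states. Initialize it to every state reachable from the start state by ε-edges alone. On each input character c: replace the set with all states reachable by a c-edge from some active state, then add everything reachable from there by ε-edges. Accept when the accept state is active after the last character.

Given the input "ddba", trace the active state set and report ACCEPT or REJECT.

initial (ε-close {0}): {0,1,2}
'd' @ 1: {3,4,6}
'd' @ 2: {}  — state set empty
rest 'ba' ignored (set empty)
end set {} — state 1 not in

Answer: REJECT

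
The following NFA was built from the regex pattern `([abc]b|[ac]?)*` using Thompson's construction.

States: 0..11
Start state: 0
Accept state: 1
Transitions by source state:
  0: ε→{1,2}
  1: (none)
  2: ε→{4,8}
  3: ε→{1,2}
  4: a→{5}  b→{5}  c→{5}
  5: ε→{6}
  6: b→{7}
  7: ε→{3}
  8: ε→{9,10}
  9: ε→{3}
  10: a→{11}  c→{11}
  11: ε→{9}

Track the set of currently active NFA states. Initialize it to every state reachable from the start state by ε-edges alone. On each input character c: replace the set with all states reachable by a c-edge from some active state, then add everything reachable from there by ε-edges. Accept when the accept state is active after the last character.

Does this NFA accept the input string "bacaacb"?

start: ε-closure({0}) = {0,1,2,3,4,8,9,10}
'b' @ 1: {5,6}
'a' @ 2: {}  — state set empty
rest 'caacb' ignored (set empty)
end set {} — state 1 not in

Answer: REJECT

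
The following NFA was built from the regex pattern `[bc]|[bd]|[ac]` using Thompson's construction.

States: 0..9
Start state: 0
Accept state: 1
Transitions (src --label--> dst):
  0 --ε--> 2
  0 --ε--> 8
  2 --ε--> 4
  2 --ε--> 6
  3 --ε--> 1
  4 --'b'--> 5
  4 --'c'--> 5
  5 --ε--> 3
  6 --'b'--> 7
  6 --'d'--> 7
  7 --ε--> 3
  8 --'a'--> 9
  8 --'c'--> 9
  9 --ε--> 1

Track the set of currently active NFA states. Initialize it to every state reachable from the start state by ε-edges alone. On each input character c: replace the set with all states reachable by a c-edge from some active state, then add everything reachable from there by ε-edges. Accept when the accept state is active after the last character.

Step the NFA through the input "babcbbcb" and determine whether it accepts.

Answer: REJECT

Derivation:
initial (ε-close {0}): {0,2,4,6,8}
'b' @ 1: {1,3,5,7}  [accepting]
'a' @ 2: {}  — state set empty
rest 'bcbbcb' ignored (set empty)
end set {} — state 1 not in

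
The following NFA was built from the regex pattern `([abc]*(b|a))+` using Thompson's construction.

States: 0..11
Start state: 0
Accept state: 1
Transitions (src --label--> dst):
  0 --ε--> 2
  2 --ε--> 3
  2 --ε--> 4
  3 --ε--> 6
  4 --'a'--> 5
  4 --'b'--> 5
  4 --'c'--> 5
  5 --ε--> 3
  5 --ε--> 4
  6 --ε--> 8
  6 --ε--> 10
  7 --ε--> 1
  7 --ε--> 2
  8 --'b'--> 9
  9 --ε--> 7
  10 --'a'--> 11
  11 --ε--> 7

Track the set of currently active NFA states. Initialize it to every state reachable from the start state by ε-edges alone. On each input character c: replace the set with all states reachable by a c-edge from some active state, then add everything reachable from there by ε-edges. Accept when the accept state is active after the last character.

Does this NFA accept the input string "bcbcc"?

initial (ε-close {0}): {0,2,3,4,6,8,10}
'b' @ 1: {1,2,3,4,5,6,7,8,9,10}  (accept∈set)
'c' @ 2: {3,4,5,6,8,10}
'b' @ 3: {1,2,3,4,5,6,7,8,9,10}  (accept∈set)
'c' @ 4: {3,4,5,6,8,10}
'c' @ 5: {3,4,5,6,8,10}
final: {3,4,5,6,8,10}; accept 1 not in set

Answer: REJECT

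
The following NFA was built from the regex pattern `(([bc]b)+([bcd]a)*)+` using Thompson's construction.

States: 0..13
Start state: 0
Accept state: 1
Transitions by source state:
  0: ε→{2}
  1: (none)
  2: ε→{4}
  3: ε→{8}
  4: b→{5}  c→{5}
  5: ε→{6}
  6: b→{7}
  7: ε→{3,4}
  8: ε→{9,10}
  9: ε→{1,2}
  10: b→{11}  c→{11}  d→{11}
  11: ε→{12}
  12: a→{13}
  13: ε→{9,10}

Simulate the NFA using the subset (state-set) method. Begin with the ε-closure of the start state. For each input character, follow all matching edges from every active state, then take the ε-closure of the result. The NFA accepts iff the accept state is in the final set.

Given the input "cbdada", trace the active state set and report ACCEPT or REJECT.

start: ε-closure({0}) = {0,2,4}
'c' @ 1: {5,6}
'b' @ 2: {1,2,3,4,7,8,9,10}  (accept∈set)
'd' @ 3: {11,12}
'a' @ 4: {1,2,4,9,10,13}  (accept∈set)
'd' @ 5: {11,12}
'a' @ 6: {1,2,4,9,10,13}  (accept∈set)
final: {1,2,4,9,10,13}; accept 1 in set

Answer: ACCEPT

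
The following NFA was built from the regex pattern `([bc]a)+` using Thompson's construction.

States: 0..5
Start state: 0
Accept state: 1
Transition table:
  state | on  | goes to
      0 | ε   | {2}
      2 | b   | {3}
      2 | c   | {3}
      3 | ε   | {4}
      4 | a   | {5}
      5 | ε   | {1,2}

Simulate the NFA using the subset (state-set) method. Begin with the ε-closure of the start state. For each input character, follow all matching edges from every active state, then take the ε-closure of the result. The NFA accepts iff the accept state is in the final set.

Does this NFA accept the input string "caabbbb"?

start: ε-closure({0}) = {0,2}
'c' @ 1: {3,4}
'a' @ 2: {1,2,5}  ✓accept
'a' @ 3: {}  — state set empty
rest 'bbbb' ignored (set empty)
final: {}; accept 1 not in set

Answer: REJECT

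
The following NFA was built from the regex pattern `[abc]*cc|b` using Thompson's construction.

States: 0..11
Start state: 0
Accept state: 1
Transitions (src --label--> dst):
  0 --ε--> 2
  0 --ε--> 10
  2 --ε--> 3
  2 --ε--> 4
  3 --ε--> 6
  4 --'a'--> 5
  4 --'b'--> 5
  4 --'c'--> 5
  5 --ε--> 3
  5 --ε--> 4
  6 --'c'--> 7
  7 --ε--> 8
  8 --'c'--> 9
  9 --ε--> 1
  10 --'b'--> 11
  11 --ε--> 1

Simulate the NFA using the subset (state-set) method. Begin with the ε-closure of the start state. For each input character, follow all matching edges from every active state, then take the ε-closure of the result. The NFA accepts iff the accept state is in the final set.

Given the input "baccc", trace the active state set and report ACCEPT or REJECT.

S₀ = ε-closure({0}) = {0,2,3,4,6,10}
'b' @ 1: {1,3,4,5,6,11}  ✓accept
'a' @ 2: {3,4,5,6}
'c' @ 3: {3,4,5,6,7,8}
'c' @ 4: {1,3,4,5,6,7,8,9}  ✓accept
'c' @ 5: {1,3,4,5,6,7,8,9}  ✓accept
after full input: {1,3,4,5,6,7,8,9}  (accept=1 in)

Answer: ACCEPT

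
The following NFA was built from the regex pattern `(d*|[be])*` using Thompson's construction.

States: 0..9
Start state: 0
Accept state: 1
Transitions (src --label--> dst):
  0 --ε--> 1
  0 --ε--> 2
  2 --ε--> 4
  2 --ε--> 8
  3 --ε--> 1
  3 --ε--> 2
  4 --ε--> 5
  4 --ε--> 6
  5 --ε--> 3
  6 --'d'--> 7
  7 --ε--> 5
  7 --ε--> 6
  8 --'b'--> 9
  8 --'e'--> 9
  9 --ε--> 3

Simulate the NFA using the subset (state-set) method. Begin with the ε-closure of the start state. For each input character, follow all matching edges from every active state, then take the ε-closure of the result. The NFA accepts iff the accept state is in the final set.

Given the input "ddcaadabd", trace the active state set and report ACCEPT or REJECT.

Answer: REJECT

Derivation:
initial (ε-close {0}): {0,1,2,3,4,5,6,8}
'd' @ 1: {1,2,3,4,5,6,7,8}  (accept∈set)
'd' @ 2: {1,2,3,4,5,6,7,8}  (accept∈set)
'c' @ 3: {}  — state set empty
rest 'aadabd' ignored (set empty)
after full input: {}  (accept=1 not in)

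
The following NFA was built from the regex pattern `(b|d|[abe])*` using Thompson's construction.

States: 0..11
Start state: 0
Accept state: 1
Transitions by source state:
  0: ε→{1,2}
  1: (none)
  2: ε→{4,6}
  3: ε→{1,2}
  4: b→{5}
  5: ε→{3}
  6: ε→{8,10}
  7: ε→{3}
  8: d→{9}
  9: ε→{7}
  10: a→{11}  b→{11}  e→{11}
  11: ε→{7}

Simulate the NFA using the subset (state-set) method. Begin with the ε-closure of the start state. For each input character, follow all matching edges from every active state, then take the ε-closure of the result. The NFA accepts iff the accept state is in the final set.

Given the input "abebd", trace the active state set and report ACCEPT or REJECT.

S₀ = ε-closure({0}) = {0,1,2,4,6,8,10}
'a' @ 1: {1,2,3,4,6,7,8,10,11}  [accepting]
'b' @ 2: {1,2,3,4,5,6,7,8,10,11}  [accepting]
'e' @ 3: {1,2,3,4,6,7,8,10,11}  [accepting]
'b' @ 4: {1,2,3,4,5,6,7,8,10,11}  [accepting]
'd' @ 5: {1,2,3,4,6,7,8,9,10}  [accepting]
after full input: {1,2,3,4,6,7,8,9,10}  (accept=1 in)

Answer: ACCEPT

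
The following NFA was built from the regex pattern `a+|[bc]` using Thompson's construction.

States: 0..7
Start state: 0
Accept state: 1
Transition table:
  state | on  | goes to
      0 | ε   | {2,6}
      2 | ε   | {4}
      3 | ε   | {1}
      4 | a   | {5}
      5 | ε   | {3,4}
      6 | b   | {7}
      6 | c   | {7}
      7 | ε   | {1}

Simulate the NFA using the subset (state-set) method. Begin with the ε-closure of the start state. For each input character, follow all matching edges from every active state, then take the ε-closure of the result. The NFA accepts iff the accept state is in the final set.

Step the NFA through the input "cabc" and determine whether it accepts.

Answer: REJECT

Trace:
S₀ = ε-closure({0}) = {0,2,4,6}
'c' @ 1: {1,7}  (accept∈set)
'a' @ 2: {}  — state set empty
rest 'bc' ignored (set empty)
final: {}; accept 1 not in set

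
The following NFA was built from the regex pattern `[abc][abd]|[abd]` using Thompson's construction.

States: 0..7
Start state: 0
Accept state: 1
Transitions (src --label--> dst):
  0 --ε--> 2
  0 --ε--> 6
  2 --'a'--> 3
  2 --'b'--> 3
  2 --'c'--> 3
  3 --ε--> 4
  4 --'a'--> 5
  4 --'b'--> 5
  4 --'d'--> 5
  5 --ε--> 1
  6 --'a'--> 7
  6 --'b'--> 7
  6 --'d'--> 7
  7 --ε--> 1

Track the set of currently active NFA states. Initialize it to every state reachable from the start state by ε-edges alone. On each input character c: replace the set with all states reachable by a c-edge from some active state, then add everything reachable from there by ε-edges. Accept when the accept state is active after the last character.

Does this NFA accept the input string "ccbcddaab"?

Answer: REJECT

Derivation:
S₀ = ε-closure({0}) = {0,2,6}
'c' @ 1: {3,4}
'c' @ 2: {}  — no active states
rest 'bcddaab' ignored (set empty)
final: {}; accept 1 not in set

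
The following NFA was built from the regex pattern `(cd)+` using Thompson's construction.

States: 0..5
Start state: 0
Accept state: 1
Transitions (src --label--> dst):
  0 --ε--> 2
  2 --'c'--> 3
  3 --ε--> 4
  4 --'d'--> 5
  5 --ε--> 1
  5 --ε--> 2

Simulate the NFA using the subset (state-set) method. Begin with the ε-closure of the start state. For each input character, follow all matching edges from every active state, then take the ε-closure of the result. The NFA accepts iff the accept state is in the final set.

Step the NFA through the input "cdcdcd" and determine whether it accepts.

Answer: ACCEPT

Trace:
S₀ = ε-closure({0}) = {0,2}
'c' @ 1: {3,4}
'd' @ 2: {1,2,5}  [accepting]
'c' @ 3: {3,4}
'd' @ 4: {1,2,5}  [accepting]
'c' @ 5: {3,4}
'd' @ 6: {1,2,5}  [accepting]
after full input: {1,2,5}  (accept=1 in)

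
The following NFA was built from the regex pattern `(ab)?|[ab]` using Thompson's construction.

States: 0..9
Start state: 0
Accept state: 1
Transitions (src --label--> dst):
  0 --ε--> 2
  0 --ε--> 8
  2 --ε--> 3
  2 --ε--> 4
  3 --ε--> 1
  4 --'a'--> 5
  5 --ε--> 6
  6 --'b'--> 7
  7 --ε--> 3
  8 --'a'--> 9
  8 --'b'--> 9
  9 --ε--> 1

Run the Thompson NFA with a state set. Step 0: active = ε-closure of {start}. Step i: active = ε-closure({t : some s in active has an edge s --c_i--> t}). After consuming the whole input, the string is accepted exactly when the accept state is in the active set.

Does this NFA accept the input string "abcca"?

Answer: REJECT

Steps:
S₀ = ε-closure({0}) = {0,1,2,3,4,8}
'a' @ 1: {1,5,6,9}  [accepting]
'b' @ 2: {1,3,7}  [accepting]
'c' @ 3: {}  — state set empty
rest 'ca' ignored (set empty)
end set {} — state 1 not in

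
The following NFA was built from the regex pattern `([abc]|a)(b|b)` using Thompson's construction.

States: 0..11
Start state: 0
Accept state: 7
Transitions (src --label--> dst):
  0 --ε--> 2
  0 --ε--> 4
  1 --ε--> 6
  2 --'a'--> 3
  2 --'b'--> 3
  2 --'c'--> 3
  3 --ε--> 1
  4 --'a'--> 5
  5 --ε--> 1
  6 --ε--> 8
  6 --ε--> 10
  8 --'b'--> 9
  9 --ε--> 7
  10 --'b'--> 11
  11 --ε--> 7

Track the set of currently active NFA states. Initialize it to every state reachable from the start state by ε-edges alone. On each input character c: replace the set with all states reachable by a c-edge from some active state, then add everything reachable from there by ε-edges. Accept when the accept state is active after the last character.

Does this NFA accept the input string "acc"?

S₀ = ε-closure({0}) = {0,2,4}
'a' @ 1: {1,3,5,6,8,10}
'c' @ 2: {}  — state set empty
rest 'c' ignored (set empty)
after full input: {}  (accept=7 not in)

Answer: REJECT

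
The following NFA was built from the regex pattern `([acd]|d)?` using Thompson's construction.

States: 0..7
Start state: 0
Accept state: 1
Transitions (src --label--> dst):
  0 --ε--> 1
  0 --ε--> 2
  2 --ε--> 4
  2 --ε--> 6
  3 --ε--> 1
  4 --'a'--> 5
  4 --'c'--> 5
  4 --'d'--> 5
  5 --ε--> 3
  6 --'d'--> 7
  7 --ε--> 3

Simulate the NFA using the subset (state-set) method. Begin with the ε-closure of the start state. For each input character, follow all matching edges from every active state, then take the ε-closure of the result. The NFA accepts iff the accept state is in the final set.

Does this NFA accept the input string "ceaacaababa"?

S₀ = ε-closure({0}) = {0,1,2,4,6}
'c' @ 1: {1,3,5}  (accept∈set)
'e' @ 2: {}  — no active states
rest 'aacaababa' ignored (set empty)
after full input: {}  (accept=1 not in)

Answer: REJECT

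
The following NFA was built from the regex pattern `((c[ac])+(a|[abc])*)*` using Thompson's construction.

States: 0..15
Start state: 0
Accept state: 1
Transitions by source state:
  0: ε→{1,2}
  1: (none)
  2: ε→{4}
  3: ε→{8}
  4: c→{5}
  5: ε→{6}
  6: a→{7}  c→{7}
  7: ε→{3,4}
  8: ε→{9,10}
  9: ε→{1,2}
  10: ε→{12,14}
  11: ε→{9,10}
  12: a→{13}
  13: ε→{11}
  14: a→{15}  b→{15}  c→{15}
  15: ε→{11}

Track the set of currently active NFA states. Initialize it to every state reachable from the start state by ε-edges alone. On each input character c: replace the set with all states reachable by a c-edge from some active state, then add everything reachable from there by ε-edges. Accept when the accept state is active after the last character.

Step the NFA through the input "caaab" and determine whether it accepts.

S₀ = ε-closure({0}) = {0,1,2,4}
'c' @ 1: {5,6}
'a' @ 2: {1,2,3,4,7,8,9,10,12,14}  [accepting]
'a' @ 3: {1,2,4,9,10,11,12,13,14,15}  [accepting]
'a' @ 4: {1,2,4,9,10,11,12,13,14,15}  [accepting]
'b' @ 5: {1,2,4,9,10,11,12,14,15}  [accepting]
final: {1,2,4,9,10,11,12,14,15}; accept 1 in set

Answer: ACCEPT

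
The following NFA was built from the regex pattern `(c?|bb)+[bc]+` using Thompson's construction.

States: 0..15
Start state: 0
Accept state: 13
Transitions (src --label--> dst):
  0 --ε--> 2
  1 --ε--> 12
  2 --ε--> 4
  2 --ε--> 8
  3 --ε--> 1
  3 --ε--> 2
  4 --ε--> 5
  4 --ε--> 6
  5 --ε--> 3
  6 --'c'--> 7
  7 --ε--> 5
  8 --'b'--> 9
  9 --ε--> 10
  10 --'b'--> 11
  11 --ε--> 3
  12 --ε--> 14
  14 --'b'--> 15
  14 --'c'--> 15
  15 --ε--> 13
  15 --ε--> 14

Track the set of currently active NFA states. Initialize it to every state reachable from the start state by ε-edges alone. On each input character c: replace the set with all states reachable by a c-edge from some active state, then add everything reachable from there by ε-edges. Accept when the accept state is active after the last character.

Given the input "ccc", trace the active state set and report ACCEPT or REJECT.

Answer: ACCEPT

Steps:
initial (ε-close {0}): {0,1,2,3,4,5,6,8,12,14}
'c' @ 1: {1,2,3,4,5,6,7,8,12,13,14,15}  (accept∈set)
'c' @ 2: {1,2,3,4,5,6,7,8,12,13,14,15}  (accept∈set)
'c' @ 3: {1,2,3,4,5,6,7,8,12,13,14,15}  (accept∈set)
after full input: {1,2,3,4,5,6,7,8,12,13,14,15}  (accept=13 in)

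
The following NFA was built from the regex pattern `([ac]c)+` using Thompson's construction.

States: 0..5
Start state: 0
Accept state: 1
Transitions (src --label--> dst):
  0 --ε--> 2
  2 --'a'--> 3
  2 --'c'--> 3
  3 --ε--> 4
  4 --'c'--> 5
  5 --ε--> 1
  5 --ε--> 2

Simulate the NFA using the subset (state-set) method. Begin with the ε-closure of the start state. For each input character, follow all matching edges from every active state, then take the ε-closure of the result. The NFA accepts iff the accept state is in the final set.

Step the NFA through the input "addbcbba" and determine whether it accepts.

Answer: REJECT

Derivation:
start: ε-closure({0}) = {0,2}
'a' @ 1: {3,4}
'd' @ 2: {}  — no active states
rest 'dbcbba' ignored (set empty)
final: {}; accept 1 not in set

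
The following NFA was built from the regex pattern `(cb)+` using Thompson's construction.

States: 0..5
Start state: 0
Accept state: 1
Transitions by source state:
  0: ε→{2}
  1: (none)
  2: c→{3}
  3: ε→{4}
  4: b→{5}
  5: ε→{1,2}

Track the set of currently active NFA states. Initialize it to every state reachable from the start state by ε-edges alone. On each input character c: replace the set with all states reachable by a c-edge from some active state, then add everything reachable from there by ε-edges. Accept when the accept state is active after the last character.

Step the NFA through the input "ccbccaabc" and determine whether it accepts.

S₀ = ε-closure({0}) = {0,2}
'c' @ 1: {3,4}
'c' @ 2: {}  — dead — no transitions
rest 'bccaabc' ignored (set empty)
final: {}; accept 1 not in set

Answer: REJECT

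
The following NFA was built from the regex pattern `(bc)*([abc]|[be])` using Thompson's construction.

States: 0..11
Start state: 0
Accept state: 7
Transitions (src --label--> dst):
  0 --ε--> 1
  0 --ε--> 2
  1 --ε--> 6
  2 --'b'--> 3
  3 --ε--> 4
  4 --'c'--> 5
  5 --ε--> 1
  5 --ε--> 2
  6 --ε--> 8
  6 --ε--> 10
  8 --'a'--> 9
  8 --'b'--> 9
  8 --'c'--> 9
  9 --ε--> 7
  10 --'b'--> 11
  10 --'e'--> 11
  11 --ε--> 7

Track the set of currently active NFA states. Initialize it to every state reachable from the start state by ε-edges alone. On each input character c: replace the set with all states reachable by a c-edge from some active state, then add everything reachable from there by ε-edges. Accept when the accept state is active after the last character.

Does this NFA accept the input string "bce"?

Answer: ACCEPT

Derivation:
start: ε-closure({0}) = {0,1,2,6,8,10}
'b' @ 1: {3,4,7,9,11}  (accept∈set)
'c' @ 2: {1,2,5,6,8,10}
'e' @ 3: {7,11}  (accept∈set)
final: {7,11}; accept 7 in set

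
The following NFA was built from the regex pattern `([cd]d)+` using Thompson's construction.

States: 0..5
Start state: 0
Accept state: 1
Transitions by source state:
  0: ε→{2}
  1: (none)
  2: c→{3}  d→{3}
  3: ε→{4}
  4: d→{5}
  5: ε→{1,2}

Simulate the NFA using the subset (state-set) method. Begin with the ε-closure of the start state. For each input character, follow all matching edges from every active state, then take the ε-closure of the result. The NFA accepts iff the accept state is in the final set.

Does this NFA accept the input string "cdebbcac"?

Answer: REJECT

Trace:
start: ε-closure({0}) = {0,2}
'c' @ 1: {3,4}
'd' @ 2: {1,2,5}  ✓accept
'e' @ 3: {}  — no active states
rest 'bbcac' ignored (set empty)
after full input: {}  (accept=1 not in)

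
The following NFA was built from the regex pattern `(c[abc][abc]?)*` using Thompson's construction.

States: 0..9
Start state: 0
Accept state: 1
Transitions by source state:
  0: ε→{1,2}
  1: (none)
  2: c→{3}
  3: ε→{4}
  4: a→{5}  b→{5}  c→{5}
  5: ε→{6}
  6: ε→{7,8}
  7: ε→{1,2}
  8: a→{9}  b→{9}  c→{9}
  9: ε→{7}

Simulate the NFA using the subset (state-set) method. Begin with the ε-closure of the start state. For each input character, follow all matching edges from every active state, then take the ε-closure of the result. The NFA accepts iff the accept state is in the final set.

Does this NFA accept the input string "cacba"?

Answer: ACCEPT

Steps:
start: ε-closure({0}) = {0,1,2}
'c' @ 1: {3,4}
'a' @ 2: {1,2,5,6,7,8}  [accepting]
'c' @ 3: {1,2,3,4,7,9}  [accepting]
'b' @ 4: {1,2,5,6,7,8}  [accepting]
'a' @ 5: {1,2,7,9}  [accepting]
after full input: {1,2,7,9}  (accept=1 in)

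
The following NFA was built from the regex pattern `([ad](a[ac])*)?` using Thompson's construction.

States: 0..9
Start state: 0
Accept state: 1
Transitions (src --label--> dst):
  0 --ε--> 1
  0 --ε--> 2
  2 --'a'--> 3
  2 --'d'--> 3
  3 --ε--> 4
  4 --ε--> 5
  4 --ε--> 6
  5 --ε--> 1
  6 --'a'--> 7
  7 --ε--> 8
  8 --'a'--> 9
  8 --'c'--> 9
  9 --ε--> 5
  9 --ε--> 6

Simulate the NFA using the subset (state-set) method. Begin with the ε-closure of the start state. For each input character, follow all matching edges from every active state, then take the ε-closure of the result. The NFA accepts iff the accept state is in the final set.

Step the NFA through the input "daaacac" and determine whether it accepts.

start: ε-closure({0}) = {0,1,2}
'd' @ 1: {1,3,4,5,6}  [accepting]
'a' @ 2: {7,8}
'a' @ 3: {1,5,6,9}  [accepting]
'a' @ 4: {7,8}
'c' @ 5: {1,5,6,9}  [accepting]
'a' @ 6: {7,8}
'c' @ 7: {1,5,6,9}  [accepting]
final: {1,5,6,9}; accept 1 in set

Answer: ACCEPT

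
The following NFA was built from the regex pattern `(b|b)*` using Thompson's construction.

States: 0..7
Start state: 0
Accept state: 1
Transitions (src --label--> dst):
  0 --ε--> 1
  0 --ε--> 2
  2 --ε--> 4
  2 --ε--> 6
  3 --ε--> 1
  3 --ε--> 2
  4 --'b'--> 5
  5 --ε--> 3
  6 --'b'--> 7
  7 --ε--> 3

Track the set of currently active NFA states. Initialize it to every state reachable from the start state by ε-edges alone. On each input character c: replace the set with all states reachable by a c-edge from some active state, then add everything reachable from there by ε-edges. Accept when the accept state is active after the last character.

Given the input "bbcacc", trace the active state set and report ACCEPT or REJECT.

start: ε-closure({0}) = {0,1,2,4,6}
'b' @ 1: {1,2,3,4,5,6,7}  [accepting]
'b' @ 2: {1,2,3,4,5,6,7}  [accepting]
'c' @ 3: {}  — no active states
rest 'acc' ignored (set empty)
end set {} — state 1 not in

Answer: REJECT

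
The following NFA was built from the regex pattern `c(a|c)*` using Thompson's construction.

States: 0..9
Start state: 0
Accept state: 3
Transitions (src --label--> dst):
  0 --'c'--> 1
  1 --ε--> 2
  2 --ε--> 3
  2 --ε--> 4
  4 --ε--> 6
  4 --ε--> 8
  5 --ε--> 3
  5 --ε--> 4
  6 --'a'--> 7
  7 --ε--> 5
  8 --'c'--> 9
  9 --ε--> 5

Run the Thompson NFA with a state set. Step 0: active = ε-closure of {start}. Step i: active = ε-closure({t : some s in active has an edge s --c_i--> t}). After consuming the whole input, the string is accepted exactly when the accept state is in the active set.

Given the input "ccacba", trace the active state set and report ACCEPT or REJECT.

Answer: REJECT

Steps:
start: ε-closure({0}) = {0}
'c' @ 1: {1,2,3,4,6,8}  ✓accept
'c' @ 2: {3,4,5,6,8,9}  ✓accept
'a' @ 3: {3,4,5,6,7,8}  ✓accept
'c' @ 4: {3,4,5,6,8,9}  ✓accept
'b' @ 5: {}  — no active states
rest 'a' ignored (set empty)
end set {} — state 3 not in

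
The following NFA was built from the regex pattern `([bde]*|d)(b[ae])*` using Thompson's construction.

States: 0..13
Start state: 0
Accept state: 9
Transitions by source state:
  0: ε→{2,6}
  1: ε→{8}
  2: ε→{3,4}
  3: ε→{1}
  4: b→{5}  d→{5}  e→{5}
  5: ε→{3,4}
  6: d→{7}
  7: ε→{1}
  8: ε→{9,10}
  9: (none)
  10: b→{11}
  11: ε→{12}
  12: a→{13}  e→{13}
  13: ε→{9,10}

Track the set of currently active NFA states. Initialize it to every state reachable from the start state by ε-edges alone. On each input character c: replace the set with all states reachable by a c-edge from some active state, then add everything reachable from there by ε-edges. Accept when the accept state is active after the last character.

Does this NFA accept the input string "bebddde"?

initial (ε-close {0}): {0,1,2,3,4,6,8,9,10}
'b' @ 1: {1,3,4,5,8,9,10,11,12}  [accepting]
'e' @ 2: {1,3,4,5,8,9,10,13}  [accepting]
'b' @ 3: {1,3,4,5,8,9,10,11,12}  [accepting]
'd' @ 4: {1,3,4,5,8,9,10}  [accepting]
'd' @ 5: {1,3,4,5,8,9,10}  [accepting]
'd' @ 6: {1,3,4,5,8,9,10}  [accepting]
'e' @ 7: {1,3,4,5,8,9,10}  [accepting]
end set {1,3,4,5,8,9,10} — state 9 in

Answer: ACCEPT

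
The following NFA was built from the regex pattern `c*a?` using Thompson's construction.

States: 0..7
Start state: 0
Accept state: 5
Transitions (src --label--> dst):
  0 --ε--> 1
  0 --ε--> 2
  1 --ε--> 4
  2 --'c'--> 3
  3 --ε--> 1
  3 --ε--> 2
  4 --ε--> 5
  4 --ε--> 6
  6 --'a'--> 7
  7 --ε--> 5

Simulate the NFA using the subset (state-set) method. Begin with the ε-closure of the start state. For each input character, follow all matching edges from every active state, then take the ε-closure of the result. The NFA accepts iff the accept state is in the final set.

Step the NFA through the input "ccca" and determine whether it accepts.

start: ε-closure({0}) = {0,1,2,4,5,6}
'c' @ 1: {1,2,3,4,5,6}  (accept∈set)
'c' @ 2: {1,2,3,4,5,6}  (accept∈set)
'c' @ 3: {1,2,3,4,5,6}  (accept∈set)
'a' @ 4: {5,7}  (accept∈set)
end set {5,7} — state 5 in

Answer: ACCEPT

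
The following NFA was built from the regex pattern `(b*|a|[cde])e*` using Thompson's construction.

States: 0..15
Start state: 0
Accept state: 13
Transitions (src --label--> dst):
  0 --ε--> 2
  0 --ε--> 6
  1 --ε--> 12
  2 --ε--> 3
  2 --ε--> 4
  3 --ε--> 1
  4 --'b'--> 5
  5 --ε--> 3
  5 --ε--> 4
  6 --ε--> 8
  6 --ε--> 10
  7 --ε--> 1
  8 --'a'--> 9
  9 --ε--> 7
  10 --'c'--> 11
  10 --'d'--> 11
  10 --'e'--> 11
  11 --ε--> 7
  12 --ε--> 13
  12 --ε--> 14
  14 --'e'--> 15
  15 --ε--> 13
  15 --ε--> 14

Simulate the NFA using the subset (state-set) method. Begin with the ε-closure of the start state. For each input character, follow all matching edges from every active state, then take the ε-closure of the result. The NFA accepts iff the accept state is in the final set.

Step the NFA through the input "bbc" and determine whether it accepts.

S₀ = ε-closure({0}) = {0,1,2,3,4,6,8,10,12,13,14}
'b' @ 1: {1,3,4,5,12,13,14}  [accepting]
'b' @ 2: {1,3,4,5,12,13,14}  [accepting]
'c' @ 3: {}  — dead — no transitions
final: {}; accept 13 not in set

Answer: REJECT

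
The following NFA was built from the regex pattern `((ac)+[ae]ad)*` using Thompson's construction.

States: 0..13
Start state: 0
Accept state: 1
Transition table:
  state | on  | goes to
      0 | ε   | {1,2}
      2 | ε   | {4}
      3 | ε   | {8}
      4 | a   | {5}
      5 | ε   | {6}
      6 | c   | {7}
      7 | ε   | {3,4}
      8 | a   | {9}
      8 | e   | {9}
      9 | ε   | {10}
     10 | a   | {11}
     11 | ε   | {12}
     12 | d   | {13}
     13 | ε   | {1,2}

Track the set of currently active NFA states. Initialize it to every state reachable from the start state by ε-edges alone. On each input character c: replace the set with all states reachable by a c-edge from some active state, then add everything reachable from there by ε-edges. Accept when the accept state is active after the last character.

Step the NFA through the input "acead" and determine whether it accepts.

initial (ε-close {0}): {0,1,2,4}
'a' @ 1: {5,6}
'c' @ 2: {3,4,7,8}
'e' @ 3: {9,10}
'a' @ 4: {11,12}
'd' @ 5: {1,2,4,13}  ✓accept
final: {1,2,4,13}; accept 1 in set

Answer: ACCEPT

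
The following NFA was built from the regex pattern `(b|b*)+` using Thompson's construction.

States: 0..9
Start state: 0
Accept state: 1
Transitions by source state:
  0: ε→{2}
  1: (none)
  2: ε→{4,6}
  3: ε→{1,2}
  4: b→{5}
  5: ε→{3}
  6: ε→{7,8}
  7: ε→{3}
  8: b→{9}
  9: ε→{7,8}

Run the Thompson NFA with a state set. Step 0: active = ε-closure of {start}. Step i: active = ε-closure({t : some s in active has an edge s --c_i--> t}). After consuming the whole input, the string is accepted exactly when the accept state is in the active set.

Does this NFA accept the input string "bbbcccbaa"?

Answer: REJECT

Derivation:
start: ε-closure({0}) = {0,1,2,3,4,6,7,8}
'b' @ 1: {1,2,3,4,5,6,7,8,9}  [accepting]
'b' @ 2: {1,2,3,4,5,6,7,8,9}  [accepting]
'b' @ 3: {1,2,3,4,5,6,7,8,9}  [accepting]
'c' @ 4: {}  — state set empty
rest 'ccbaa' ignored (set empty)
after full input: {}  (accept=1 not in)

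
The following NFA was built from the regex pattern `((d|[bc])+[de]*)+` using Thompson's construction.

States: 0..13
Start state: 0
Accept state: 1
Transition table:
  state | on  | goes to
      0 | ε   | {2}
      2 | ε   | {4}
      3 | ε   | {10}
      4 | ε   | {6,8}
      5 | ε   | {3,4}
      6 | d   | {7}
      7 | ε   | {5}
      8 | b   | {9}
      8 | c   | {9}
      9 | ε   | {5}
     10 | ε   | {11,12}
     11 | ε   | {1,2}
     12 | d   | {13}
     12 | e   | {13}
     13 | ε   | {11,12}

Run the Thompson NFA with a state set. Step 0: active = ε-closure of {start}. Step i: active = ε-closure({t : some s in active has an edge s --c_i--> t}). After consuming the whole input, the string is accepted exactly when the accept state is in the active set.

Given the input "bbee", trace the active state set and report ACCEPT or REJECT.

Answer: ACCEPT

Derivation:
S₀ = ε-closure({0}) = {0,2,4,6,8}
'b' @ 1: {1,2,3,4,5,6,8,9,10,11,12}  [accepting]
'b' @ 2: {1,2,3,4,5,6,8,9,10,11,12}  [accepting]
'e' @ 3: {1,2,4,6,8,11,12,13}  [accepting]
'e' @ 4: {1,2,4,6,8,11,12,13}  [accepting]
after full input: {1,2,4,6,8,11,12,13}  (accept=1 in)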